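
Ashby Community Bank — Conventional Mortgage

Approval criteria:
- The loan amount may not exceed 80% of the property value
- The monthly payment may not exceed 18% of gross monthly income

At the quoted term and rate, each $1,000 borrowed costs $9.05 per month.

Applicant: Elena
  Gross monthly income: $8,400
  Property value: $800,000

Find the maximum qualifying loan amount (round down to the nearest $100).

$167,000

Payment cap: 18% × $8,400 = $1,512/month.
At $9.05 per $1,000, that supports 1,512/9.05 × 1,000 ≈ $167,071 → $167,000.
LTV cap: 80% × $800,000 = $640,000 → $640,000.
Binding constraint: payment-to-income.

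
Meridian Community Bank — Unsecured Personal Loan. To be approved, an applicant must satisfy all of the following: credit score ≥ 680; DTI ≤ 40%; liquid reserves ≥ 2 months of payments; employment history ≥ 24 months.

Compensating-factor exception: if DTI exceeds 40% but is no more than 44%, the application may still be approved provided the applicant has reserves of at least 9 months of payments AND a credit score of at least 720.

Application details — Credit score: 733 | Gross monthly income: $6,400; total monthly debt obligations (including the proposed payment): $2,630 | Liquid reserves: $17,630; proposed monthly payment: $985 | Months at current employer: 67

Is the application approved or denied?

Approved

Credit score 733 ≥ 680 (meets base)
DTI = 2,630/6,400 = 41.1% > 40% — standard DTI limit exceeded.
Reserves = 17,630/985 = 17.9 months ≥ 2
Employment 67 ≥ 24 months
DTI 41.1% is within the 40%–44% exception band; checking compensating factors.
Reserves 17.9 ≥ 9 months; credit score 733 ≥ 720.
Both override conditions satisfied; DTI exception granted.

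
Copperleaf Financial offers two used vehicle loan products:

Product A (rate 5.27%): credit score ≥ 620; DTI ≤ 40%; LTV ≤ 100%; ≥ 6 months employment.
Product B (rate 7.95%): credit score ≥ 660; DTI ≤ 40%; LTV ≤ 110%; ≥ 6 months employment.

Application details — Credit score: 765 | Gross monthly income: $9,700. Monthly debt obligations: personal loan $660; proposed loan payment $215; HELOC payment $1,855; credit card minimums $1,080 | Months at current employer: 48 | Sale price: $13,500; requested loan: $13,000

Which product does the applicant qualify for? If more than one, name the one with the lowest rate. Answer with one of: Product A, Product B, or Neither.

Product A

Total debts = (660 + 215 + 1,855 + 1,080) = 3,810; DTI = 3,810/9,700 = 39.3%.
LTV = 13,000/13,500 = 96.3%.
Product A: score 765 ≥ 620; DTI 39.3% ≤ 40%; LTV 96.3% ≤ 100%; employment 48 ≥ 6 mo → qualifies.
Product B: score 765 ≥ 660; DTI 39.3% ≤ 40%; LTV 96.3% ≤ 110%; employment 48 ≥ 6 mo → qualifies.
Qualifying: Product A, Product B. Lowest rate is 5.27% → Product A.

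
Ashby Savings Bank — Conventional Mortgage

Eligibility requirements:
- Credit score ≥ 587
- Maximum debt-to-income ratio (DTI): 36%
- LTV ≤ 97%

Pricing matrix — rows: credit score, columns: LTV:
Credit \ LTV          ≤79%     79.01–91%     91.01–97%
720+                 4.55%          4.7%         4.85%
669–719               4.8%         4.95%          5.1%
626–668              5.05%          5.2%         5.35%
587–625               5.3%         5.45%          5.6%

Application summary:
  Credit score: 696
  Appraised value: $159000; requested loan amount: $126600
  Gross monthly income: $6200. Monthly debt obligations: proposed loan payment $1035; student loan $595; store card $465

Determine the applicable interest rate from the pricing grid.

Credit score 696 ≥ 587; Total monthly debts = (1,035 + 595 + 465) = 2,095. DTI: 2,095 ÷ 6,200 = 33.8%, within the 36% cap
LTV: 126,600 ÷ 159,000 = 79.6%, within 97% cap
Score 696 is in the 669–719 band; LTV 79.6% is in the 79.01–91% band → 4.95%.

4.95%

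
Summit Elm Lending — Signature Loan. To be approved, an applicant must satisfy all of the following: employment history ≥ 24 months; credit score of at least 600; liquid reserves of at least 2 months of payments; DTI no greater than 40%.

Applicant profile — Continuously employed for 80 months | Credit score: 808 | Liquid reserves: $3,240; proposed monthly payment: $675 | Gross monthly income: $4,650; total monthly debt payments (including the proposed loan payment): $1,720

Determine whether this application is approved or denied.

Approved

Employment 80 ≥ 24 months
Credit score 808 ≥ 600 (meets)
Reserves: 3,240 ÷ 675 = 4.8 months (meets 2-month minimum)
DTI: 1,720 ÷ 4,650 = 37%, within the 40% cap
All criteria satisfied.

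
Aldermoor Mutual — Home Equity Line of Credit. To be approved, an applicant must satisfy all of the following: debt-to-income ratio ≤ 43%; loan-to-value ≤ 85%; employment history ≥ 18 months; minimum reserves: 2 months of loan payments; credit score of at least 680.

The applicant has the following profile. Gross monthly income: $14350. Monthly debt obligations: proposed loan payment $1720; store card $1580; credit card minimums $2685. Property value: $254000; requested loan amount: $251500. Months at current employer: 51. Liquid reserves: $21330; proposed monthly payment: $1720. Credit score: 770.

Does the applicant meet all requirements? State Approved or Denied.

Denied

Total monthly debts = (1,720 + 1,580 + 2,685) = 5,985. DTI = 5,985/14,350 = 41.7% ≤ 43%
Loan-to-value = 251,500/254,000 = 99% — fail (85% max)
Employment 51 ≥ 18 months
Reserves = 21,330/1,720 = 12.4 months ≥ 2
Credit score 770 ≥ 680 (meets)
Fails on LTV.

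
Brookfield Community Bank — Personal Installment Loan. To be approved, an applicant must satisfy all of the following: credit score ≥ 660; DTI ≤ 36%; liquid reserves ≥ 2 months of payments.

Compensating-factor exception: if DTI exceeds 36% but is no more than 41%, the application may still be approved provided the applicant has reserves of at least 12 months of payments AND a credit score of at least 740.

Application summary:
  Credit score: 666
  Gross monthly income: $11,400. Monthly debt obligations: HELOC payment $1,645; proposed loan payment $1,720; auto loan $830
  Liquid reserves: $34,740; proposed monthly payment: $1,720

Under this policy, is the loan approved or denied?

Credit score 666 ≥ 660 (meets base)
Total debts = (1,645 + 1,720 + 830) = 4,195. DTI: 4,195 ÷ 11,400 = 36.8%, over the 36% base limit.
Reserves = 34,740/1,720 = 20.2 months ≥ 2
DTI 36.8% is within the 36%–41% exception band; checking compensating factors.
Reserves 20.2 ≥ 12 months; credit score 666 < 740.
Override conditions not both satisfied; exception does not apply.

Denied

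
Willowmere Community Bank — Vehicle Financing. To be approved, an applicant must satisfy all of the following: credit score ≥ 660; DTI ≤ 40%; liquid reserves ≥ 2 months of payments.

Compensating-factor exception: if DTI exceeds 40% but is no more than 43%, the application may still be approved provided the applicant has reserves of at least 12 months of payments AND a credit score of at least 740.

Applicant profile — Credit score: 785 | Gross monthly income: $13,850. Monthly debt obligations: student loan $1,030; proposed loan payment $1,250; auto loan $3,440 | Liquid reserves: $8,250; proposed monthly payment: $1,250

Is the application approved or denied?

Denied

Credit score 785 ≥ 660 (meets base)
Total debts = (1,030 + 1,250 + 3,440) = 5,720. DTI: 5,720 ÷ 13,850 = 41.3%, over the 40% base limit.
Reserves: 8,250 ÷ 1,250 = 6.6 months (meets 2-month minimum)
DTI 41.3% is within the 40%–43% exception band; checking compensating factors.
Override check — reserves: 6.6 mo (short of 12); score: 785 (ok).
Override conditions not both satisfied; exception does not apply.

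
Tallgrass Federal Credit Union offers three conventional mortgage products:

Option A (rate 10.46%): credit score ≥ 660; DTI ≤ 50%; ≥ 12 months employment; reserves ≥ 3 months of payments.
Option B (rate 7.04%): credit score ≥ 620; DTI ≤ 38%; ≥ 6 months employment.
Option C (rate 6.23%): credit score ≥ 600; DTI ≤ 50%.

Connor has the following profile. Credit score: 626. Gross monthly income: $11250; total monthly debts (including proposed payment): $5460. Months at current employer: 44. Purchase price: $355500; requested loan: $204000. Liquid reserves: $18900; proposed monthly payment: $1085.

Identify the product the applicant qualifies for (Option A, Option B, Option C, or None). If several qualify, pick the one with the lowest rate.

DTI = 5,460/11,250 = 48.5%.
LTV = 204,000/355,500 = 57.4%.
Reserves = 18,900/1,085 = 17.4 months.
Option A: score 626 < 660; DTI 48.5% ≤ 50%; employment 44 ≥ 12 mo; reserves 17.4 ≥ 3 mo → does not qualify.
Option B: score 626 ≥ 620; DTI 48.5% > 38%; employment 44 ≥ 6 mo → does not qualify.
Option C: score 626 ≥ 600; DTI 48.5% ≤ 50% → qualifies.

Option C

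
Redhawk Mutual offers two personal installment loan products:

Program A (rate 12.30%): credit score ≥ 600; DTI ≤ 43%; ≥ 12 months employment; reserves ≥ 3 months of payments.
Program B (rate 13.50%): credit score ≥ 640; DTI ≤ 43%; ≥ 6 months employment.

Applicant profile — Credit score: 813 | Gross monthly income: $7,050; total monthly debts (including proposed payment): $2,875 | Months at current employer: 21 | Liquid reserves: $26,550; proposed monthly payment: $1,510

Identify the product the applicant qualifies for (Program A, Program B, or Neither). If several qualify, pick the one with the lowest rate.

DTI = 2,875/7,050 = 40.8%.
Reserves = 26,550/1,510 = 17.6 months.
Program A: score 813 ≥ 600; DTI 40.8% ≤ 43%; employment 21 ≥ 12 mo; reserves 17.6 ≥ 3 mo → qualifies.
Program B: score 813 ≥ 640; DTI 40.8% ≤ 43%; employment 21 ≥ 6 mo → qualifies.
Qualifying: Program A, Program B. Lowest rate is 12.30% → Program A.

Program A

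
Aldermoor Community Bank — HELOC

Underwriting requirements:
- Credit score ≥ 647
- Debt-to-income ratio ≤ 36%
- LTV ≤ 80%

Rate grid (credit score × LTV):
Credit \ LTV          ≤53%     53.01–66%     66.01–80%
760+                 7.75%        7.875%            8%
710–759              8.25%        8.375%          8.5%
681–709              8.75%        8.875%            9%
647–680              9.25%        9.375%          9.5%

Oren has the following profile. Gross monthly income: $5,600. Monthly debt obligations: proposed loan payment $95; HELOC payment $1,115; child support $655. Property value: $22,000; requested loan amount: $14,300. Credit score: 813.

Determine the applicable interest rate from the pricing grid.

Credit score 813 ≥ 647; Total monthly debts = (95 + 1,115 + 655) = 1,865. Debt-to-income = 1,865/5,600 = 33.3% — meets 36% limit
LTV = 14,300/22,000 = 65% ≤ 80%
Row: 813 falls in 760+. Column: 65% falls in 53.01–66%. Rate = 7.875%.

7.875%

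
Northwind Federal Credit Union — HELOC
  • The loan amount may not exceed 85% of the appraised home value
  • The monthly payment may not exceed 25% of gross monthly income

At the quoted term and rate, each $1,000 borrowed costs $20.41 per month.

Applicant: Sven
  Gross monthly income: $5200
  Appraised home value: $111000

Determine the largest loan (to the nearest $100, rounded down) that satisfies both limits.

$63,600

Payment cap: 25% × $5,200 = $1,300/month.
At $20.41 per $1,000, that supports 1,300/20.41 × 1,000 ≈ $63,694 → $63,600.
LTV cap: 85% × $111,000 = $94,350 → $94,300.
Binding constraint: payment-to-income.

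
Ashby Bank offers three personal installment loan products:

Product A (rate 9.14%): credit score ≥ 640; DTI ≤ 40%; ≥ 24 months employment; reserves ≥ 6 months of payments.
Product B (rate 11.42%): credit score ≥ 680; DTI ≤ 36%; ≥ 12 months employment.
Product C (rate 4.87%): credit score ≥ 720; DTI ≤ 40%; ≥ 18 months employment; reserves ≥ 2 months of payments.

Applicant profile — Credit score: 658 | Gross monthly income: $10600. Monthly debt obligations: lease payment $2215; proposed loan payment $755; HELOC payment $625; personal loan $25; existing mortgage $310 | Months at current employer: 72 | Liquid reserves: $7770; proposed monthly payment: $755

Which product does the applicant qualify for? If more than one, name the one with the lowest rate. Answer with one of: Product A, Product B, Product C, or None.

Total debts = (2,215 + 755 + 625 + 25 + 310) = 3,930; DTI = 3,930/10,600 = 37.1%.
Reserves = 7,770/755 = 10.3 months.
Product A: score 658 ≥ 640; DTI 37.1% ≤ 40%; employment 72 ≥ 24 mo; reserves 10.3 ≥ 6 mo → qualifies.
Product B: score 658 < 680; DTI 37.1% > 36%; employment 72 ≥ 12 mo → does not qualify.
Product C: score 658 < 720; DTI 37.1% ≤ 40%; employment 72 ≥ 18 mo; reserves 10.3 ≥ 2 mo → does not qualify.

Product A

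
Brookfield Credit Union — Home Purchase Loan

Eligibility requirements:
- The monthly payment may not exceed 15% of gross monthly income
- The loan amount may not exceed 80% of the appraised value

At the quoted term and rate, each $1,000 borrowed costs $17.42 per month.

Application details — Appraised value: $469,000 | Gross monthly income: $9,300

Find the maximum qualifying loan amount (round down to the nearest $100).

$80,000

Payment cap: 15% × $9,300 = $1,395/month.
At $17.42 per $1,000, that supports 1,395/17.42 × 1,000 ≈ $80,080 → $80,000.
LTV cap: 80% × $469,000 = $375,200 → $375,200.
Binding constraint: payment-to-income.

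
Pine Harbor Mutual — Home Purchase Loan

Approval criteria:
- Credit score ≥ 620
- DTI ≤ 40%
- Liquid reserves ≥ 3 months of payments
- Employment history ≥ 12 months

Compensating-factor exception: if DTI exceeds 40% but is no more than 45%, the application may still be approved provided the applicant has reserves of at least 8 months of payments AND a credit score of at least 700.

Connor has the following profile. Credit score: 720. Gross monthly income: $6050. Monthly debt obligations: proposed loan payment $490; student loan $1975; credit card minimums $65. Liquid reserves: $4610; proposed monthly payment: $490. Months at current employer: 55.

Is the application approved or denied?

Credit score 720 ≥ 620 (meets base)
Total debts = (490 + 1,975 + 65) = 2,530. DTI: 2,530 ÷ 6,050 = 41.8%, over the 40% base limit.
Reserves: 4,610 ÷ 490 = 9.4 months (meets 3-month minimum)
Employment 55 ≥ 12 months
DTI 41.8% is within the 40%–45% exception band; checking compensating factors.
Override check — reserves: 9.4 mo (ok); score: 720 (ok).
Both compensating conditions met → exception applies.

Approved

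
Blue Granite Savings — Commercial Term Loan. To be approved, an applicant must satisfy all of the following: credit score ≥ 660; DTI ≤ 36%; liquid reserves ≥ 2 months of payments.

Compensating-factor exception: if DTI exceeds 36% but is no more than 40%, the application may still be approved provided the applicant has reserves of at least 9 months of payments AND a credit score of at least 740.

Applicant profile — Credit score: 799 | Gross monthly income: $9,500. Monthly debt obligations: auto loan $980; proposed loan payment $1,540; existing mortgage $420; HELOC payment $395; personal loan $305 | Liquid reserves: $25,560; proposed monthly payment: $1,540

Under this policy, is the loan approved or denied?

Credit score 799 ≥ 660 (meets base)
Total debts = (980 + 1,540 + 420 + 395 + 305) = 3,640. DTI = 3,640/9,500 = 38.3% > 36% — standard DTI limit exceeded.
Liquid reserves cover 25,560/1,540 = 16.6 months — ≥ 2 required
38.3% falls in the override range (36%–40%), so the compensating-factor test applies.
Override check — reserves: 16.6 mo (ok); score: 799 (ok).
Both compensating conditions met → exception applies.

Approved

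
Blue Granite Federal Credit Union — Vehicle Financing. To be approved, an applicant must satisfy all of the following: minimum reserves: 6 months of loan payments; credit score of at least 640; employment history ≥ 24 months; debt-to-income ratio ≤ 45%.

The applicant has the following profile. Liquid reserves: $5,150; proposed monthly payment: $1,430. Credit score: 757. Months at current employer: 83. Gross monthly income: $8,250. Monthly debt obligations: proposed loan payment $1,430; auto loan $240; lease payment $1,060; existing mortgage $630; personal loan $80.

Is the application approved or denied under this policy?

Reserves = 5,150/1,430 = 3.6 months < 6
Credit score 757 ≥ 640 (meets)
Employment 83 ≥ 24 months
Total monthly debts = (1,430 + 240 + 1,060 + 630 + 80) = 3,440. DTI = 3,440/8,250 = 41.7% ≤ 45%
Fails on reserves.

Denied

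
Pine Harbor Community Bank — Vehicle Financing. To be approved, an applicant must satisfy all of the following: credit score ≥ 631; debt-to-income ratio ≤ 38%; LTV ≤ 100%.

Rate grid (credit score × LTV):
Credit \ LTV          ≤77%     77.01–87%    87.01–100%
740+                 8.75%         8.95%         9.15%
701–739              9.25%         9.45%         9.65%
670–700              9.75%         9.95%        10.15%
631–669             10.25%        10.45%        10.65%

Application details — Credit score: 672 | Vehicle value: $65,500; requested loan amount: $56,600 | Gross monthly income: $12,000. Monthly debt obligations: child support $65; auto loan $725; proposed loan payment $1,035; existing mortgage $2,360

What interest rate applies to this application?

9.95%

Credit score 672 ≥ 631; Total monthly debts = (65 + 725 + 1,035 + 2,360) = 4,185. Debt-to-income = 4,185/12,000 = 34.9% — meets 38% limit
Loan-to-value = 56,600/65,500 = 86.4% — pass (100% max)
Credit 672 → row 670–700; LTV 86.4% → column 77.01–87%. Grid cell → 9.95%.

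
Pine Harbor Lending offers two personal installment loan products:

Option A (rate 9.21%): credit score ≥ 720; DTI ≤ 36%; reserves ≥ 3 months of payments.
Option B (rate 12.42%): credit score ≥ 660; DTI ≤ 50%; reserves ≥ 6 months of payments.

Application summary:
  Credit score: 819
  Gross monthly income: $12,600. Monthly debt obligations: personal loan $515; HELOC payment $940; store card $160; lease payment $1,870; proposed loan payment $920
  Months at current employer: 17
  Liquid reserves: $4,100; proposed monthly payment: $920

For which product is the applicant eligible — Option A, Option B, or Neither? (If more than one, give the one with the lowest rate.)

Option A

Total debts = (515 + 940 + 160 + 1,870 + 920) = 4,405; DTI = 4,405/12,600 = 35%.
Reserves = 4,100/920 = 4.5 months.
Option A: score 819 ≥ 720; DTI 35% ≤ 36%; reserves 4.5 ≥ 3 mo → qualifies.
Option B: score 819 ≥ 660; DTI 35% ≤ 50%; reserves 4.5 < 6 mo → does not qualify.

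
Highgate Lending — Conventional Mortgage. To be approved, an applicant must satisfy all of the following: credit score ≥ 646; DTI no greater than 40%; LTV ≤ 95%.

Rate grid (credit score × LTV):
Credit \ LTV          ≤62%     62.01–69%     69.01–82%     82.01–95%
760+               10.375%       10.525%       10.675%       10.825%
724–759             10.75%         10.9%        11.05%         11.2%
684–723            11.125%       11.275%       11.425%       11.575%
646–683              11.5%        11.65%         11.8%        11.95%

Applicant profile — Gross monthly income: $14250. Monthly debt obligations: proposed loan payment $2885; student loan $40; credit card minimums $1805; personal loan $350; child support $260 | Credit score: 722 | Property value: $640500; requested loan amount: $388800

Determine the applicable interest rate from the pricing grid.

Credit score 722 ≥ 646; Total monthly debts = (2,885 + 40 + 1,805 + 350 + 260) = 5,340. DTI: 5,340 ÷ 14,250 = 37.5%, within the 40% cap
LTV = 388,800/640,500 = 60.7% ≤ 95%
Credit 722 → row 684–723; LTV 60.7% → column ≤62%. Grid cell → 11.125%.

11.125%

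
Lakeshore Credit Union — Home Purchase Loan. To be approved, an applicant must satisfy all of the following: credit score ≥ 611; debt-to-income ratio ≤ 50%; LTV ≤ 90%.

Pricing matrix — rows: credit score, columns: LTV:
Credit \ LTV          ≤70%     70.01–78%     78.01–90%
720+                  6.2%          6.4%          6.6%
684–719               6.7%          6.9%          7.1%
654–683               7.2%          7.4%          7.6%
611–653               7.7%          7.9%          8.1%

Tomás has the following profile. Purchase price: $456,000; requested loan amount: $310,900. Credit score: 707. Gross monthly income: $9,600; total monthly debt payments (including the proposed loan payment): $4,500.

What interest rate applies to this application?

Credit score 707 ≥ 611; DTI = 4,500/9,600 = 46.9% ≤ 50%
LTV: 310,900 ÷ 456,000 = 68.2%, within 90% cap
Score 707 is in the 684–719 band; LTV 68.2% is in the ≤70% band → 6.7%.

6.7%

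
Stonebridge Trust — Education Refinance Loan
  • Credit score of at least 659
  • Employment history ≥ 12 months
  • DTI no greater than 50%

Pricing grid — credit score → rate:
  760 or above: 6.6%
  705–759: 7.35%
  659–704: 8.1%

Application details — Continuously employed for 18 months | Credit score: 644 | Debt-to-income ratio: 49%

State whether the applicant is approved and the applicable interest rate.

Denied

Credit score 644 < 659 (below minimum)
Debt-to-income 49% vs 50% cap — pass
Employment 18 ≥ 12 months
Not all requirements met → denied.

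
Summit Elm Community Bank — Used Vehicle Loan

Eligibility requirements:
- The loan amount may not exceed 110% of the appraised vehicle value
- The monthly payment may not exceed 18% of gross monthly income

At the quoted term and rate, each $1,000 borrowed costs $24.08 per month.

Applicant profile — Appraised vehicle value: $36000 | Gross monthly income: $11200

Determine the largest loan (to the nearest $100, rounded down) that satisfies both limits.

Payment cap: 18% × $11,200 = $2,016/month.
At $24.08 per $1,000, that supports 2,016/24.08 × 1,000 ≈ $83,720 → $83,700.
LTV cap: 110% × $36,000 = $39,600 → $39,600.
Binding constraint: loan-to-value.

$39,600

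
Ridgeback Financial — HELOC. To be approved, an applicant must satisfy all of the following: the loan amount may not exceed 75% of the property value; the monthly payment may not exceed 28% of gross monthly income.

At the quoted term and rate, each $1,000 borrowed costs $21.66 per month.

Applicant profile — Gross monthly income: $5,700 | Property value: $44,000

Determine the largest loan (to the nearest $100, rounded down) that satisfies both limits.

Payment cap: 28% × $5,700 = $1,596/month.
At $21.66 per $1,000, that supports 1,596/21.66 × 1,000 ≈ $73,684 → $73,600.
LTV cap: 75% × $44,000 = $33,000 → $33,000.
Binding constraint: loan-to-value.

$33,000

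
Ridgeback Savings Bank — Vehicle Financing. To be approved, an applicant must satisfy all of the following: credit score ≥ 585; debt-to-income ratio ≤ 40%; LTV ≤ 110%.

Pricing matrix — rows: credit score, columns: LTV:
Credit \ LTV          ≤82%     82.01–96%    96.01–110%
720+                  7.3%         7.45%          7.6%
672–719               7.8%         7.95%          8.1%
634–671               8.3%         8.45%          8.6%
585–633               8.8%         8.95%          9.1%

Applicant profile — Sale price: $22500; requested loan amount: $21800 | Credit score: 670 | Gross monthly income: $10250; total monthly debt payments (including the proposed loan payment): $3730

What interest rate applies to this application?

8.6%

Credit score 670 ≥ 585; Debt-to-income = 3,730/10,250 = 36.4% — meets 40% limit
Loan-to-value = 21,800/22,500 = 96.9% — pass (110% max)
Row: 670 falls in 634–671. Column: 96.9% falls in 96.01–110%. Rate = 8.6%.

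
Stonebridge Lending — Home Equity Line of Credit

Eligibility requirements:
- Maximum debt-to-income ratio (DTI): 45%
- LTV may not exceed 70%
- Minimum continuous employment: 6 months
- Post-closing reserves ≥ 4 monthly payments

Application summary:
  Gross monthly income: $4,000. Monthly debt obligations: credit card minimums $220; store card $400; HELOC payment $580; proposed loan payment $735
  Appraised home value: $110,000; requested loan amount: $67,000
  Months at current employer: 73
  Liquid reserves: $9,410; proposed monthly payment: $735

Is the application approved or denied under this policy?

Total monthly debts = (220 + 400 + 580 + 735) = 1,935. DTI = 1,935/4,000 = 48.4% > 45%
Loan-to-value = 67,000/110,000 = 60.9% — pass (70% max)
Employment 73 ≥ 6 months
Reserves = 9,410/735 = 12.8 months ≥ 4
Fails on DTI.

Denied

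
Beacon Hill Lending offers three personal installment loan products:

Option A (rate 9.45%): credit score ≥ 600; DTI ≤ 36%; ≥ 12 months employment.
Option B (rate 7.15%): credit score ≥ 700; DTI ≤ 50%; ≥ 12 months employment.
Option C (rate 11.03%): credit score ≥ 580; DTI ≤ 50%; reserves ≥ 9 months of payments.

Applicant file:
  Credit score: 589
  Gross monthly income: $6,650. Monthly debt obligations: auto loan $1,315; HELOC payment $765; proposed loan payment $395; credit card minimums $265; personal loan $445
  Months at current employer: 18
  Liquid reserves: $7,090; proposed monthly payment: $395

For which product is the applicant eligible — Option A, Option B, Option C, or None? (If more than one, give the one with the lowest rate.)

Option C

Total debts = (1,315 + 765 + 395 + 265 + 445) = 3,185; DTI = 3,185/6,650 = 47.9%.
Reserves = 7,090/395 = 17.9 months.
Option A: score 589 < 600; DTI 47.9% > 36%; employment 18 ≥ 12 mo → does not qualify.
Option B: score 589 < 700; DTI 47.9% ≤ 50%; employment 18 ≥ 12 mo → does not qualify.
Option C: score 589 ≥ 580; DTI 47.9% ≤ 50%; reserves 17.9 ≥ 9 mo → qualifies.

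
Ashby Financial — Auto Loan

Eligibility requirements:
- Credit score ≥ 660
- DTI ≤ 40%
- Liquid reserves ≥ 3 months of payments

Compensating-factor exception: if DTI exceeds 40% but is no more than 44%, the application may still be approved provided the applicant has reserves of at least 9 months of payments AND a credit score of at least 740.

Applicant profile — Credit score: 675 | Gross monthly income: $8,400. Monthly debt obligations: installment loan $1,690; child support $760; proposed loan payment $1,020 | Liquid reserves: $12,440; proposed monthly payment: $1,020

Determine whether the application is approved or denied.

Denied

Credit score 675 ≥ 660 (meets base)
Total debts = (1,690 + 760 + 1,020) = 3,470. DTI: 3,470 ÷ 8,400 = 41.3%, over the 40% base limit.
Reserves: 12,440 ÷ 1,020 = 12.2 months (meets 3-month minimum)
DTI 41.3% is within the 40%–44% exception band; checking compensating factors.
Reserves 12.2 ≥ 9 months; credit score 675 < 740.
Override conditions not both satisfied; exception does not apply.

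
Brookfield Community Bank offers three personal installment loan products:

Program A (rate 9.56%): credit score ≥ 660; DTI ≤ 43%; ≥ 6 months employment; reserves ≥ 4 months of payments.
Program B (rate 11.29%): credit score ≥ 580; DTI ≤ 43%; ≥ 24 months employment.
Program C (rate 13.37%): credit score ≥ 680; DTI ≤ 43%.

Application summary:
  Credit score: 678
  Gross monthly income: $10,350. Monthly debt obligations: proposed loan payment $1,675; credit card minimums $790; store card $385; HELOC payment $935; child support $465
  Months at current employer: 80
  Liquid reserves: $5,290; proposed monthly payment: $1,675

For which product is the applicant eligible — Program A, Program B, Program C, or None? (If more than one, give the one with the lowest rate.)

Total debts = (1,675 + 790 + 385 + 935 + 465) = 4,250; DTI = 4,250/10,350 = 41.1%.
Reserves = 5,290/1,675 = 3.2 months.
Program A: score 678 ≥ 660; DTI 41.1% ≤ 43%; employment 80 ≥ 6 mo; reserves 3.2 < 4 mo → does not qualify.
Program B: score 678 ≥ 580; DTI 41.1% ≤ 43%; employment 80 ≥ 24 mo → qualifies.
Program C: score 678 < 680; DTI 41.1% ≤ 43% → does not qualify.

Program B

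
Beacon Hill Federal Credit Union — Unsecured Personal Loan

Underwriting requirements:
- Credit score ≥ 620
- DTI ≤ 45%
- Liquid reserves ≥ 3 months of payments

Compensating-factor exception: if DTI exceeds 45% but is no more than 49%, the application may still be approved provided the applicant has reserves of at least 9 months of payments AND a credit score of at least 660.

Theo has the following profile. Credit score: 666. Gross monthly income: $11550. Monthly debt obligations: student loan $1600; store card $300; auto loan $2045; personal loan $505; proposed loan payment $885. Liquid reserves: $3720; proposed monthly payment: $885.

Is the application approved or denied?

Denied

Credit score 666 ≥ 620 (meets base)
Total debts = (1,600 + 300 + 2,045 + 505 + 885) = 5,335. DTI = 5,335/11,550 = 46.2% > 45% — standard DTI limit exceeded.
Reserves = 3,720/885 = 4.2 months ≥ 3
DTI 46.2% is within the 45%–49% exception band; checking compensating factors.
Override check — reserves: 4.2 mo (short of 9); score: 666 (ok).
Compensating-factor requirement not fully met.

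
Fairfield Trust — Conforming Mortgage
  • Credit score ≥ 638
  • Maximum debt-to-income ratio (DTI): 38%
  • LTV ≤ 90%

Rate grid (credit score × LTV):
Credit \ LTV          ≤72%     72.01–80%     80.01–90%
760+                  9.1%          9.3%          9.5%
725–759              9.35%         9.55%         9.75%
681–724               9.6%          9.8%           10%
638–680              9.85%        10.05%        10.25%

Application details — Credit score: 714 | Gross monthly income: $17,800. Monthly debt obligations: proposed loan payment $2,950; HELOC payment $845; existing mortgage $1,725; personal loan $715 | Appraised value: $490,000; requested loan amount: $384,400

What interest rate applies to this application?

9.8%

Credit score 714 ≥ 638; Total monthly debts = (2,950 + 845 + 1,725 + 715) = 6,235. Debt-to-income = 6,235/17,800 = 35% — meets 38% limit
LTV = 384,400/490,000 = 78.4% ≤ 90%
Credit 714 → row 681–724; LTV 78.4% → column 72.01–80%. Grid cell → 9.8%.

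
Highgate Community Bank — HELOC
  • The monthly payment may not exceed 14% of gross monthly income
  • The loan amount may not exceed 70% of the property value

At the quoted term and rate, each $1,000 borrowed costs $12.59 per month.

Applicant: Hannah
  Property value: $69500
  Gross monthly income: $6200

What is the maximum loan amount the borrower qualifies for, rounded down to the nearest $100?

$48,600

Payment cap: 14% × $6,200 = $868/month.
At $12.59 per $1,000, that supports 868/12.59 × 1,000 ≈ $68,943 → $68,900.
LTV cap: 70% × $69,500 = $48,650 → $48,600.
Binding constraint: loan-to-value.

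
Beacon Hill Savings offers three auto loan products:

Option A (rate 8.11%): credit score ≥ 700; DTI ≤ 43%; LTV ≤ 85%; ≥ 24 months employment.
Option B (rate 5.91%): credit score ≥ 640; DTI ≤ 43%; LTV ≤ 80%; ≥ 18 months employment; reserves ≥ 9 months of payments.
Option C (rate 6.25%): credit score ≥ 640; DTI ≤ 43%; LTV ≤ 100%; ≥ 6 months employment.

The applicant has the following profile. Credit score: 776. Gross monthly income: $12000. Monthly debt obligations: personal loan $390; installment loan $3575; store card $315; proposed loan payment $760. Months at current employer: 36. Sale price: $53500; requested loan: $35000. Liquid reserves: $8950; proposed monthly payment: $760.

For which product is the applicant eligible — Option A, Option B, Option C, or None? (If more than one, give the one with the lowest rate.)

Total debts = (390 + 3,575 + 315 + 760) = 5,040; DTI = 5,040/12,000 = 42%.
LTV = 35,000/53,500 = 65.4%.
Reserves = 8,950/760 = 11.8 months.
Option A: score 776 ≥ 700; DTI 42% ≤ 43%; LTV 65.4% ≤ 85%; employment 36 ≥ 24 mo → qualifies.
Option B: score 776 ≥ 640; DTI 42% ≤ 43%; LTV 65.4% ≤ 80%; employment 36 ≥ 18 mo; reserves 11.8 ≥ 9 mo → qualifies.
Option C: score 776 ≥ 640; DTI 42% ≤ 43%; LTV 65.4% ≤ 100%; employment 36 ≥ 6 mo → qualifies.
Qualifying: Option A, Option B, Option C. Lowest rate is 5.91% → Option B.

Option B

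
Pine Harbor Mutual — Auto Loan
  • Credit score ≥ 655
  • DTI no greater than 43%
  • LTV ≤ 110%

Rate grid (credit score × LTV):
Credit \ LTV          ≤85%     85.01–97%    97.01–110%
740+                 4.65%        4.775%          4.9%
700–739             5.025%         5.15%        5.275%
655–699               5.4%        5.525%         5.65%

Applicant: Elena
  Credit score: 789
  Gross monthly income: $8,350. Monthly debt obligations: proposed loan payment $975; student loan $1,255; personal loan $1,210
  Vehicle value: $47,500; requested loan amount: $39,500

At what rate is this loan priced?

4.65%

Credit score 789 ≥ 655; Total monthly debts = (975 + 1,255 + 1,210) = 3,440. DTI = 3,440/8,350 = 41.2% ≤ 43%
LTV = 39,500/47,500 = 83.2% ≤ 110%
Row: 789 falls in 740+. Column: 83.2% falls in ≤85%. Rate = 4.65%.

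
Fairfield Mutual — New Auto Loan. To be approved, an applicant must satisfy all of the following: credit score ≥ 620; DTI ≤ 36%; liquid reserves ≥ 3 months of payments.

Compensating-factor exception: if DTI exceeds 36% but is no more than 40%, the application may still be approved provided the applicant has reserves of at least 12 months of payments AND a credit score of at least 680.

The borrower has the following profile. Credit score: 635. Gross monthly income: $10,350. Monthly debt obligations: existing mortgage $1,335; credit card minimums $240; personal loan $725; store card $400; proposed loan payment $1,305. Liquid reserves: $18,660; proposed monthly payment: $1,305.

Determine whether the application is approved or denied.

Denied

Credit score 635 ≥ 620 (meets base)
Total debts = (1,335 + 240 + 725 + 400 + 1,305) = 4,005. DTI: 4,005 ÷ 10,350 = 38.7%, over the 36% base limit.
Reserves: 18,660 ÷ 1,305 = 14.3 months (meets 3-month minimum)
38.7% falls in the override range (36%–40%), so the compensating-factor test applies.
Reserves 14.3 ≥ 12 months; credit score 635 < 680.
Compensating-factor requirement not fully met.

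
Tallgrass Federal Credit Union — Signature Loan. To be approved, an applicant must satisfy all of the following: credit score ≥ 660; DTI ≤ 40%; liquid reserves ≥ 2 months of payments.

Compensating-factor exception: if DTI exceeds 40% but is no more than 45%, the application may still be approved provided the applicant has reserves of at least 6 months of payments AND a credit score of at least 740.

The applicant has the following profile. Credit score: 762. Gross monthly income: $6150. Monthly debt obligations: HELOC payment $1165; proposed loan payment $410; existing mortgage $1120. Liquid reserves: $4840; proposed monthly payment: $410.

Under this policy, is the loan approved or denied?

Approved

Credit score 762 ≥ 660 (meets base)
Total debts = (1,165 + 410 + 1,120) = 2,695. DTI = 2,695/6,150 = 43.8% > 40% — standard DTI limit exceeded.
Liquid reserves cover 4,840/410 = 11.8 months — ≥ 2 required
43.8% falls in the override range (40%–45%), so the compensating-factor test applies.
Reserves 11.8 ≥ 6 months; credit score 762 ≥ 740.
Both compensating conditions met → exception applies.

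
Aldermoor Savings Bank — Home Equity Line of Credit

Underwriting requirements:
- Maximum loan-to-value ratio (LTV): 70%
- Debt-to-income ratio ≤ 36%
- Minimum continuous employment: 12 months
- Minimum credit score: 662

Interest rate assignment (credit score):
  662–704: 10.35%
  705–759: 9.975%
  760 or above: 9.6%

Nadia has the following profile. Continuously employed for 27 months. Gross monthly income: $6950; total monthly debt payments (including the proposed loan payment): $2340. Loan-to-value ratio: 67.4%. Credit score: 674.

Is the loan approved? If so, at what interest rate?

Credit score 674 ≥ 662 (meets minimum)
Employment 27 ≥ 12 months
LTV 67.4% ≤ 70%
DTI = 2,340/6,950 = 33.7% ≤ 36%
All requirements met. Score 674 falls in the 662–704 tier → 10.35%.

Approved at 10.35%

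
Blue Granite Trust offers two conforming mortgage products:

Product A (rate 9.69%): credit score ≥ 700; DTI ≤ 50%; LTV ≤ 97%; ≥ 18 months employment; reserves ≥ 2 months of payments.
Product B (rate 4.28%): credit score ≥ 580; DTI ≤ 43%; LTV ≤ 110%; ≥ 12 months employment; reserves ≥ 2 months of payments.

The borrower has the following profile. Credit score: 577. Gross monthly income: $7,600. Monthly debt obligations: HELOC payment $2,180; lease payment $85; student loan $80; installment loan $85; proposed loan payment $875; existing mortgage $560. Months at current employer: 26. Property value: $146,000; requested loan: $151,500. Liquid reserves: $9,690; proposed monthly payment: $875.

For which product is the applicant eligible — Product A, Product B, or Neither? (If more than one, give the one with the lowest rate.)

Total debts = (2,180 + 85 + 80 + 85 + 875 + 560) = 3,865; DTI = 3,865/7,600 = 50.9%.
LTV = 151,500/146,000 = 103.8%.
Reserves = 9,690/875 = 11.1 months.
Product A: score 577 < 700; DTI 50.9% > 50%; LTV 103.8% > 97%; employment 26 ≥ 18 mo; reserves 11.1 ≥ 2 mo → does not qualify.
Product B: score 577 < 580; DTI 50.9% > 43%; LTV 103.8% ≤ 110%; employment 26 ≥ 12 mo; reserves 11.1 ≥ 2 mo → does not qualify.

Neither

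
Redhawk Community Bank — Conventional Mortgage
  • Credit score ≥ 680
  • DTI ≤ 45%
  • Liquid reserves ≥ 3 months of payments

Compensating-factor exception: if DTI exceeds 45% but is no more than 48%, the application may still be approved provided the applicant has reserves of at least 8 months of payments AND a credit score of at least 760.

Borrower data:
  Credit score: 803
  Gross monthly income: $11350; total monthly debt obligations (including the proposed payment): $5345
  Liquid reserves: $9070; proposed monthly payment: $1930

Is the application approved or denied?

Denied

Credit score 803 ≥ 680 (meets base)
DTI: 5,345 ÷ 11,350 = 47.1%, over the 45% base limit.
Reserves = 9,070/1,930 = 4.7 months ≥ 3
47.1% falls in the override range (45%–48%), so the compensating-factor test applies.
Override check — reserves: 4.7 mo (short of 8); score: 803 (ok).
Compensating-factor requirement not fully met.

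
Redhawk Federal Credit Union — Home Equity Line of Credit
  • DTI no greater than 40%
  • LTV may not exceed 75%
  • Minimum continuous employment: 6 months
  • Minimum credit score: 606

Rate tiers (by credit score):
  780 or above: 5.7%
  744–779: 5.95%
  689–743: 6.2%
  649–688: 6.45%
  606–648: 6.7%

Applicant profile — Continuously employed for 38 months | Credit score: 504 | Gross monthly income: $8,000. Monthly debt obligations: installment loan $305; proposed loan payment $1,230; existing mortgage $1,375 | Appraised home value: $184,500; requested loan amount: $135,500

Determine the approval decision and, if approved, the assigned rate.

Credit score 504 < 606 (below minimum)
Employment 38 ≥ 6 months
Total monthly debts = (305 + 1,230 + 1,375) = 2,910. DTI = 2,910/8,000 = 36.4% ≤ 40%
LTV = 135,500/184,500 = 73.4% ≤ 75%
Not all requirements met → denied.

Denied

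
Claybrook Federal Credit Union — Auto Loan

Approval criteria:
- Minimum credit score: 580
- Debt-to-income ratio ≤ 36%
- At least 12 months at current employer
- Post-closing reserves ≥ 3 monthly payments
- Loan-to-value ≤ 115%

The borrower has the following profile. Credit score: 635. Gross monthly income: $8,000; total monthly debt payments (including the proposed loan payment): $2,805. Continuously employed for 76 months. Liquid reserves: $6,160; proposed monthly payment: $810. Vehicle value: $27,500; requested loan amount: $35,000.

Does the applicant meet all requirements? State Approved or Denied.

Credit score 635 ≥ 580 (meets)
Debt-to-income = 2,805/8,000 = 35.1% — meets 36% limit
Employment 76 ≥ 12 months
Reserves = 6,160/810 = 7.6 months ≥ 3
LTV: 35,000 ÷ 27,500 = 127.3%, exceeds 115% cap
Fails on LTV.

Denied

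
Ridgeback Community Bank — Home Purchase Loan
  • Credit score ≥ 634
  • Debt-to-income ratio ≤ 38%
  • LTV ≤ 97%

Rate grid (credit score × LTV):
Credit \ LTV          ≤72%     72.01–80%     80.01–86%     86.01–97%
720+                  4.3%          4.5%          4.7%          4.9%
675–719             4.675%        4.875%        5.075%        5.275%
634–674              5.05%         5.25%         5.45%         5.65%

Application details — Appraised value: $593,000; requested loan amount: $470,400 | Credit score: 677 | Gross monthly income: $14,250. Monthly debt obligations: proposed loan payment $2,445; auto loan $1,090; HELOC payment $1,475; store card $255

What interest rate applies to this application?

4.875%

Credit score 677 ≥ 634; Total monthly debts = (2,445 + 1,090 + 1,475 + 255) = 5,265. Debt-to-income = 5,265/14,250 = 36.9% — meets 38% limit
LTV = 470,400/593,000 = 79.3% ≤ 97%
Row: 677 falls in 675–719. Column: 79.3% falls in 72.01–80%. Rate = 4.875%.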